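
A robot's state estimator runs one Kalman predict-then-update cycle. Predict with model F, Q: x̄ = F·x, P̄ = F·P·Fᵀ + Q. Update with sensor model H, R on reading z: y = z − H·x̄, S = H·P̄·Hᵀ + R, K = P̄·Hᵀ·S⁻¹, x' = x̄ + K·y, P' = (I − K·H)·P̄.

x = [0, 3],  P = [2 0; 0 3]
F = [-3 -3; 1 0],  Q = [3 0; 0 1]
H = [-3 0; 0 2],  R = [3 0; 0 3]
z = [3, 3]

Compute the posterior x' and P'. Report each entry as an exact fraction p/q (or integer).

x̄ = F·x = [-9, 0]
P̄ = F·P·Fᵀ + Q = [48 -6; -6 3]
y = z − H·x̄ = [-24, 3]
S = H·P̄·Hᵀ + R = [435 36; 36 15]
K = P̄·Hᵀ·S⁻¹ = [-192/581 -4/581; 6/581 218/581]
x' = x̄ + K·y = [-633/581, 510/581]
P' = (I − K·H)·P̄ = [192/581 -6/581; -6/581 327/581]

x' = [-633/581, 510/581]
P' = [192/581 -6/581; -6/581 327/581]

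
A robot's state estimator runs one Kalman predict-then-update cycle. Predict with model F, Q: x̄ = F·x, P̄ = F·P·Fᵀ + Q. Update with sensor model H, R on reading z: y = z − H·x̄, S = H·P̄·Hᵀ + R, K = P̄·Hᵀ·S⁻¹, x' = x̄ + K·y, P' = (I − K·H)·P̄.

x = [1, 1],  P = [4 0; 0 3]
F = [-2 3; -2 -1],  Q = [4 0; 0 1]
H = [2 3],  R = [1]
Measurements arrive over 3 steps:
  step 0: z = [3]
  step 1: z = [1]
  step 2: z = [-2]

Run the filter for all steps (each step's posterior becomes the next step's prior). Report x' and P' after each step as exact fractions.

step 0: x̄ = F·x = [1, -3]
step 0: P̄ = F·P·Fᵀ + Q = [47 7; 7 20]
step 0: y = z − H·x̄ = [10]
step 0: S = H·P̄·Hᵀ + R = [453]
step 0: K = P̄·Hᵀ·S⁻¹ = [115/453; 74/453]
step 0: x' = x̄ + K·y = [1603/453, -619/453]
step 0: P' = (I − K·H)·P̄ = [8066/453 -5339/453; -5339/453 3584/453]
step 1: x̄ = F·x = [-5063/453, -2587/453]
step 1: P̄ = F·P·Fᵀ + Q = [130400/453 42868/453; 42868/453 14945/453]
step 1: y = z − H·x̄ = [18340/453]
step 1: S = H·P̄·Hᵀ + R = [1170974/453]
step 1: K = P̄·Hᵀ·S⁻¹ = [194702/585487; 18653/167282]
step 1: x' = x̄ + K·y = [191269/83641, -100069/83641]
step 1: P' = (I − K·H)·P̄ = [1169464/585487 -102106/83641; -102106/83641 142359/167282]
step 2: x̄ = F·x = [-682745/83641, -282469/83641]
step 2: P̄ = F·P·Fᵀ + Q = [40162033/1170974 12084109/1170974; 12084109/1170974 5805263/1170974]
step 2: y = z − H·x̄ = [2045615/83641]
step 2: S = H·P̄·Hᵀ + R = [359075781/1170974]
step 2: K = P̄·Hᵀ·S⁻¹ = [116576393/359075781; 41584007/359075781]
step 2: x' = x̄ + K·y = [-79946150/359075781, -195632624/359075781]
step 2: P' = (I − K·H)·P̄ = [709800526/359075781 -434341553/359075781; -434341553/359075781 303422371/359075781]

step 0: x' = [1603/453, -619/453], P' = [8066/453 -5339/453; -5339/453 3584/453]
step 1: x' = [191269/83641, -100069/83641], P' = [1169464/585487 -102106/83641; -102106/83641 142359/167282]
step 2: x' = [-79946150/359075781, -195632624/359075781], P' = [709800526/359075781 -434341553/359075781; -434341553/359075781 303422371/359075781]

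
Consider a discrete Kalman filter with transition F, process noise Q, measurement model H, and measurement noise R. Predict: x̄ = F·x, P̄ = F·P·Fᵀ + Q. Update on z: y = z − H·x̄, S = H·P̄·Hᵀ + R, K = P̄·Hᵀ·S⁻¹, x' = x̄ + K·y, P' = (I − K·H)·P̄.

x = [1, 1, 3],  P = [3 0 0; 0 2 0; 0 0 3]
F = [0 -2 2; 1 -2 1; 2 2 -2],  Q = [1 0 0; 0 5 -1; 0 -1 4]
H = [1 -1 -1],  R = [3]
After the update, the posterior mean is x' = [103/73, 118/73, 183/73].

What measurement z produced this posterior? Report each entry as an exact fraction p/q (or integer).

z = [-3]

x̄ = F·x = [4, 2, -2]
P̄ = F·P·Fᵀ + Q = [21 14 -20; 14 19 -9; -20 -9 36]
S = H·P̄·Hᵀ + R = [73]
K = P̄·Hᵀ·S⁻¹ = [27/73; 4/73; -47/73]
x' − x̄ = [-189/73, -28/73, 329/73] = K·y
y = (KᵀK)⁻¹·Kᵀ·(x' − x̄) = [-7]
z = y + H·x̄ = [-7] + [4] = [-3]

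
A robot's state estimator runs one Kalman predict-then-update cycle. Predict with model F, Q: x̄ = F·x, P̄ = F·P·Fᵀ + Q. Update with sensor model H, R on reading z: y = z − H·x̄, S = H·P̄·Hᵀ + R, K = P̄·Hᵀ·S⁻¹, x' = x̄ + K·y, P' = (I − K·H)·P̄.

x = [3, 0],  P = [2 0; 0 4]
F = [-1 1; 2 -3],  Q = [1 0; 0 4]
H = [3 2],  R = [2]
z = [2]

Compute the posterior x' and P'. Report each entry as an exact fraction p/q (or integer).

x' = [-184/65, 342/65]
P' = [334/65 -512/65; -512/65 816/65]

x̄ = F·x = [-3, 6]
P̄ = F·P·Fᵀ + Q = [7 -16; -16 48]
y = z − H·x̄ = [-1]
S = H·P̄·Hᵀ + R = [65]
K = P̄·Hᵀ·S⁻¹ = [-11/65; 48/65]
x' = x̄ + K·y = [-184/65, 342/65]
P' = (I − K·H)·P̄ = [334/65 -512/65; -512/65 816/65]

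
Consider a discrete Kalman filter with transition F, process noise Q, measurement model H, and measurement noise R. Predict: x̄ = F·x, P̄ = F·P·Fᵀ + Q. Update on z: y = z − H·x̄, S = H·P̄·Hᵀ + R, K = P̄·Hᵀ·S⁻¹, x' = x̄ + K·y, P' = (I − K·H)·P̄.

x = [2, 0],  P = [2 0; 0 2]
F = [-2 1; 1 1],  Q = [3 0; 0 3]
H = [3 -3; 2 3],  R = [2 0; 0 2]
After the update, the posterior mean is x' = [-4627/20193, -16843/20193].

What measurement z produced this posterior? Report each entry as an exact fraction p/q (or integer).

z = [2, -3]

x̄ = F·x = [-4, 2]
P̄ = F·P·Fᵀ + Q = [13 -2; -2 7]
S = H·P̄·Hᵀ + R = [218 9; 9 93]
K = P̄·Hᵀ·S⁻¹ = [1335/6731 3955/20193; -888/6731 3949/20193]
x' − x̄ = [76145/20193, -57229/20193] = K·y
y = (KᵀK)⁻¹·Kᵀ·(x' − x̄) = [20, -1]
z = y + H·x̄ = [20, -1] + [-18, -2] = [2, -3]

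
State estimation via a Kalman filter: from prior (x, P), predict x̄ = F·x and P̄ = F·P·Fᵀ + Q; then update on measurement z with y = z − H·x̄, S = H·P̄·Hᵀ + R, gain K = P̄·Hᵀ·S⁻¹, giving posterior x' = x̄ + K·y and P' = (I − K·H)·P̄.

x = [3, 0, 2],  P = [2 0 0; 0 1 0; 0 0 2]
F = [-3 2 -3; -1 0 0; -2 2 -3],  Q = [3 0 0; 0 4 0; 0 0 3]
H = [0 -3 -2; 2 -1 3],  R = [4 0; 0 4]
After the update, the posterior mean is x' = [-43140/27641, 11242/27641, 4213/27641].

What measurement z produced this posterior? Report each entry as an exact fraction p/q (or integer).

x̄ = F·x = [-15, -3, -12]
P̄ = F·P·Fᵀ + Q = [43 6 34; 6 6 4; 34 4 33]
S = H·P̄·Hᵀ + R = [238 -380; -380 839]
K = P̄·Hᵀ·S⁻¹ = [-1497/27641 5318/27641; -7487/27641 -2798/27641; -1751/27641 4577/27641]
x' − x̄ = [371475/27641, 94165/27641, 335905/27641] = K·y
y = (KᵀK)⁻¹·Kᵀ·(x' − x̄) = [-35, 60]
z = y + H·x̄ = [-35, 60] + [33, -63] = [-2, -3]

z = [-2, -3]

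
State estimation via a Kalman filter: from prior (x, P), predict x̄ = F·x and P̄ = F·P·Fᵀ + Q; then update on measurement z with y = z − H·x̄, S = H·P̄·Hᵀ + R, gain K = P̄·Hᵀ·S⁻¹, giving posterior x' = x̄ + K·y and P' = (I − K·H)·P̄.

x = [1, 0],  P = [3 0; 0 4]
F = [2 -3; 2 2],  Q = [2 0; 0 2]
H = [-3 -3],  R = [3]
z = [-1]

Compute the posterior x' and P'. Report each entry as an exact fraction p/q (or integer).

x' = [-80/169, 140/169]
P' = [4118/169 -4080/169; -4080/169 4098/169]

x̄ = F·x = [2, 2]
P̄ = F·P·Fᵀ + Q = [50 -12; -12 30]
y = z − H·x̄ = [11]
S = H·P̄·Hᵀ + R = [507]
K = P̄·Hᵀ·S⁻¹ = [-38/169; -18/169]
x' = x̄ + K·y = [-80/169, 140/169]
P' = (I − K·H)·P̄ = [4118/169 -4080/169; -4080/169 4098/169]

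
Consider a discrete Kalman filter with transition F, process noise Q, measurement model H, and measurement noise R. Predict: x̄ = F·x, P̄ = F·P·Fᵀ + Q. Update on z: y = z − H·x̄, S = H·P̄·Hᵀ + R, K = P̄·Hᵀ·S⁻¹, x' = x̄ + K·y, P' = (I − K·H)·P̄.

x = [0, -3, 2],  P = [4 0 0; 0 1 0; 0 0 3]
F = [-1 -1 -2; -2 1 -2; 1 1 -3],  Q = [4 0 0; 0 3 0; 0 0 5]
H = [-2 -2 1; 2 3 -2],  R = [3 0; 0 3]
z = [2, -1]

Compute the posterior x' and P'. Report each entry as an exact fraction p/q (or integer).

x̄ = F·x = [-1, -7, -9]
P̄ = F·P·Fᵀ + Q = [21 19 13; 19 32 11; 13 11 37]
y = z − H·x̄ = [-5, 4]
S = H·P̄·Hᵀ + R = [308 -385; -385 515]
K = P̄·Hᵀ·S⁻¹ = [-1280/2079 -43/135; -107/297 -7/135; -208/189 -23/27]
x' = x̄ + K·y = [929/1155, -892/165, -145/21]
P' = (I − K·H)·P̄ = [31198/10395 -2009/1485 274/189; -2009/1485 7459/1485 169/27; 274/189 169/27 2290/189]

x' = [929/1155, -892/165, -145/21]
P' = [31198/10395 -2009/1485 274/189; -2009/1485 7459/1485 169/27; 274/189 169/27 2290/189]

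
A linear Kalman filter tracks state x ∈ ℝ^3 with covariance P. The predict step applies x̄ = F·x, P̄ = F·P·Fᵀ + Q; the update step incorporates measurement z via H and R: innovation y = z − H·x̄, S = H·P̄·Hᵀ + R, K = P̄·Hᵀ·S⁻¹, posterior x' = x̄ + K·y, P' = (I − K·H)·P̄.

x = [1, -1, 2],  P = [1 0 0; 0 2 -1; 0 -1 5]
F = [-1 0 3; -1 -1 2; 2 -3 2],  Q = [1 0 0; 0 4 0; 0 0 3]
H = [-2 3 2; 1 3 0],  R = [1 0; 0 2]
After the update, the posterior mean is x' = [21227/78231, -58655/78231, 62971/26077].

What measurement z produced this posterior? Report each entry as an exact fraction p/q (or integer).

x̄ = F·x = [5, 4, 9]
P̄ = F·P·Fᵀ + Q = [47 34 37; 34 31 32; 37 32 57]
S = H·P̄·Hᵀ + R = [376 349; 349 532]
K = P̄·Hᵀ·S⁻¹ = [-8377/78231 27406/78231; 3025/78231 16691/78231; 8645/26077 848/26077]
x' − x̄ = [-369928/78231, -371579/78231, -171722/26077] = K·y
y = (KᵀK)⁻¹·Kᵀ·(x' − x̄) = [-18, -19]
z = y + H·x̄ = [-18, -19] + [20, 17] = [2, -2]

z = [2, -2]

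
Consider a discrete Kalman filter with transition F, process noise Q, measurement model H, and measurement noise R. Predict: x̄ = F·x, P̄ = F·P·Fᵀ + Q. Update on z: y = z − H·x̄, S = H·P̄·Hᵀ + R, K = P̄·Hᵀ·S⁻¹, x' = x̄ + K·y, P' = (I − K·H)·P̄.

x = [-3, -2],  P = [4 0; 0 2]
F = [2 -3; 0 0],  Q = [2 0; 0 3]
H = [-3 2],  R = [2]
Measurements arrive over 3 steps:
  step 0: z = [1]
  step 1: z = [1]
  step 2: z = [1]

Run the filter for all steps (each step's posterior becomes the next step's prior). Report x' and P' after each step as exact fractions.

step 0: x' = [-54/169, 3/169], P' = [252/169 324/169; 324/169 489/169]
step 1: x' = [-555/1469, -84/1469], P' = [154/113 198/113; 198/113 303/113]
step 2: x' = [-4503/12319, -510/12319], P' = [16702/12319 21474/12319; 21474/12319 32889/12319]

step 0: x̄ = F·x = [0, 0]
step 0: P̄ = F·P·Fᵀ + Q = [36 0; 0 3]
step 0: y = z − H·x̄ = [1]
step 0: S = H·P̄·Hᵀ + R = [338]
step 0: K = P̄·Hᵀ·S⁻¹ = [-54/169; 3/169]
step 0: x' = x̄ + K·y = [-54/169, 3/169]
step 0: P' = (I − K·H)·P̄ = [252/169 324/169; 324/169 489/169]
step 1: x̄ = F·x = [-9/13, 0]
step 1: P̄ = F·P·Fᵀ + Q = [11 0; 0 3]
step 1: y = z − H·x̄ = [-14/13]
step 1: S = H·P̄·Hᵀ + R = [113]
step 1: K = P̄·Hᵀ·S⁻¹ = [-33/113; 6/113]
step 1: x' = x̄ + K·y = [-555/1469, -84/1469]
step 1: P' = (I − K·H)·P̄ = [154/113 198/113; 198/113 303/113]
step 2: x̄ = F·x = [-66/113, 0]
step 2: P̄ = F·P·Fᵀ + Q = [1193/113 0; 0 3]
step 2: y = z − H·x̄ = [-85/113]
step 2: S = H·P̄·Hᵀ + R = [12319/113]
step 2: K = P̄·Hᵀ·S⁻¹ = [-3579/12319; 678/12319]
step 2: x' = x̄ + K·y = [-4503/12319, -510/12319]
step 2: P' = (I − K·H)·P̄ = [16702/12319 21474/12319; 21474/12319 32889/12319]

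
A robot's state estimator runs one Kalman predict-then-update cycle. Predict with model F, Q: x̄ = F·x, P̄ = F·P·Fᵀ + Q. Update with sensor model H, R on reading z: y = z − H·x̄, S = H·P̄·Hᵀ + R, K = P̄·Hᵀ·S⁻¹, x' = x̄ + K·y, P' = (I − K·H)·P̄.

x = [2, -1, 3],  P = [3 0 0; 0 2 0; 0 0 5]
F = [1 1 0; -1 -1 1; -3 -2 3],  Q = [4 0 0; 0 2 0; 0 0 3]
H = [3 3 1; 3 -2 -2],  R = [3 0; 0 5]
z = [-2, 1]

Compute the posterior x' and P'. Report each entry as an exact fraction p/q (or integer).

x̄ = F·x = [1, 2, 5]
P̄ = F·P·Fᵀ + Q = [9 -5 -13; -5 12 28; -13 28 83]
y = z − H·x̄ = [-16, 12]
S = H·P̄·Hᵀ + R = [275 -357; -357 906]
K = P̄·Hᵀ·S⁻¹ = [7195/40567 5656/40567; 3493/40567 -8632/121701; 7597/40567 -8693/40567]
x' = x̄ + K·y = [-6681/40567, -9282/40567, -23033/40567]
P' = (I − K·H)·P̄ = [15970/40567 -18070/40567 27885/40567; -18070/40567 126901/121701 -62212/40567; 27885/40567 -62212/40567 125772/40567]

x' = [-6681/40567, -9282/40567, -23033/40567]
P' = [15970/40567 -18070/40567 27885/40567; -18070/40567 126901/121701 -62212/40567; 27885/40567 -62212/40567 125772/40567]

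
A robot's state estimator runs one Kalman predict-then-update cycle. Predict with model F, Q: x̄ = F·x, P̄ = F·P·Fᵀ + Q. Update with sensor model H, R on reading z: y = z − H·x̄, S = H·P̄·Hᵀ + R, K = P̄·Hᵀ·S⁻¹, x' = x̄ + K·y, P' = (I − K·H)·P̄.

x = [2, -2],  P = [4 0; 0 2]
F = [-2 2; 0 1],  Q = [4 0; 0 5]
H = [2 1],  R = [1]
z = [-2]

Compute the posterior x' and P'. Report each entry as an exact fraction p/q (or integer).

x̄ = F·x = [-8, -2]
P̄ = F·P·Fᵀ + Q = [28 4; 4 7]
y = z − H·x̄ = [16]
S = H·P̄·Hᵀ + R = [136]
K = P̄·Hᵀ·S⁻¹ = [15/34; 15/136]
x' = x̄ + K·y = [-16/17, -4/17]
P' = (I − K·H)·P̄ = [26/17 -89/34; -89/34 727/136]

x' = [-16/17, -4/17]
P' = [26/17 -89/34; -89/34 727/136]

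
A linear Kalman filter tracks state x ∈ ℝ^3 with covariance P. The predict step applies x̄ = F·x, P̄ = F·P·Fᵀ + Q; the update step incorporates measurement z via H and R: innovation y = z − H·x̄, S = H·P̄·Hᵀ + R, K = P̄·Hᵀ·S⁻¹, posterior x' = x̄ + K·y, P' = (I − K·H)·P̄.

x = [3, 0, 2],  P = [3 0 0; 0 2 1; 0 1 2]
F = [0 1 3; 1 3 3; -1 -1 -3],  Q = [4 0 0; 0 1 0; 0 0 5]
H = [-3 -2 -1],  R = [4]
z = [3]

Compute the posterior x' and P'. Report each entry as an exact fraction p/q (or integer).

x' = [-2/11, 13/22, -38/11]
P' = [326/165 -70/33 -142/165; -70/33 811/132 -317/66; -142/165 -317/66 1889/165]

x̄ = F·x = [6, 9, -9]
P̄ = F·P·Fᵀ + Q = [30 36 -26; 36 58 -39; -26 -39 34]
y = z − H·x̄ = [30]
S = H·P̄·Hᵀ + R = [660]
K = P̄·Hᵀ·S⁻¹ = [-34/165; -37/132; 61/330]
x' = x̄ + K·y = [-2/11, 13/22, -38/11]
P' = (I − K·H)·P̄ = [326/165 -70/33 -142/165; -70/33 811/132 -317/66; -142/165 -317/66 1889/165]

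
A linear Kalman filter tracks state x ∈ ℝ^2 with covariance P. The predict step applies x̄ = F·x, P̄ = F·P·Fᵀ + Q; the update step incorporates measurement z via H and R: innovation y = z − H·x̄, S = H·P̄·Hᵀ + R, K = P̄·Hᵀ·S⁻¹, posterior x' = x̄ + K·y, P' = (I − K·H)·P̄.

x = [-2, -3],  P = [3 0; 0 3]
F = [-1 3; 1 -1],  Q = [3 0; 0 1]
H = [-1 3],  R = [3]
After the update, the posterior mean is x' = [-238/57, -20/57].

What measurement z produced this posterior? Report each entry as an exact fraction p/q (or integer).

z = [3]

x̄ = F·x = [-7, 1]
P̄ = F·P·Fᵀ + Q = [33 -12; -12 7]
S = H·P̄·Hᵀ + R = [171]
K = P̄·Hᵀ·S⁻¹ = [-23/57; 11/57]
x' − x̄ = [161/57, -77/57] = K·y
y = (KᵀK)⁻¹·Kᵀ·(x' − x̄) = [-7]
z = y + H·x̄ = [-7] + [10] = [3]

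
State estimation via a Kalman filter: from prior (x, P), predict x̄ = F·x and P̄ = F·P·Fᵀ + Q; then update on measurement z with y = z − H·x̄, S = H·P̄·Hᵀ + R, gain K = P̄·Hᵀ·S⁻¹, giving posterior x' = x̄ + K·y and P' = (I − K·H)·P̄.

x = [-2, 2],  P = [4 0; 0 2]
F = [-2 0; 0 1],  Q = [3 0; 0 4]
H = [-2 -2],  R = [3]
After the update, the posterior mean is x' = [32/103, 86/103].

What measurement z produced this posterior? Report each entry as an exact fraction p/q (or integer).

z = [-2]

x̄ = F·x = [4, 2]
P̄ = F·P·Fᵀ + Q = [19 0; 0 6]
S = H·P̄·Hᵀ + R = [103]
K = P̄·Hᵀ·S⁻¹ = [-38/103; -12/103]
x' − x̄ = [-380/103, -120/103] = K·y
y = (KᵀK)⁻¹·Kᵀ·(x' − x̄) = [10]
z = y + H·x̄ = [10] + [-12] = [-2]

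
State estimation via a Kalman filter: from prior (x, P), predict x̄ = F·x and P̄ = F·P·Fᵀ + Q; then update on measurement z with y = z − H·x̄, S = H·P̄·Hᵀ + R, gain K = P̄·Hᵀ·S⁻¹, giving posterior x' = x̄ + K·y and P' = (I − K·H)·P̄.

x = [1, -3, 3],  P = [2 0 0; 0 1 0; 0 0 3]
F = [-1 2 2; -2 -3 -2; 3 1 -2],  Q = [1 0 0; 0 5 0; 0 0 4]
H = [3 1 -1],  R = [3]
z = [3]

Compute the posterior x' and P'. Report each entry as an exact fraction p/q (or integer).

x' = [-320/261, 266/261, -1480/261]
P' = [1478/261 -3359/261 898/261; -3359/261 8849/261 -1213/261; 898/261 -1213/261 1739/261]

x̄ = F·x = [-1, 1, -6]
P̄ = F·P·Fᵀ + Q = [19 -14 -16; -14 34 -3; -16 -3 35]
y = z − H·x̄ = [-1]
S = H·P̄·Hᵀ + R = [261]
K = P̄·Hᵀ·S⁻¹ = [59/261; -5/261; -86/261]
x' = x̄ + K·y = [-320/261, 266/261, -1480/261]
P' = (I − K·H)·P̄ = [1478/261 -3359/261 898/261; -3359/261 8849/261 -1213/261; 898/261 -1213/261 1739/261]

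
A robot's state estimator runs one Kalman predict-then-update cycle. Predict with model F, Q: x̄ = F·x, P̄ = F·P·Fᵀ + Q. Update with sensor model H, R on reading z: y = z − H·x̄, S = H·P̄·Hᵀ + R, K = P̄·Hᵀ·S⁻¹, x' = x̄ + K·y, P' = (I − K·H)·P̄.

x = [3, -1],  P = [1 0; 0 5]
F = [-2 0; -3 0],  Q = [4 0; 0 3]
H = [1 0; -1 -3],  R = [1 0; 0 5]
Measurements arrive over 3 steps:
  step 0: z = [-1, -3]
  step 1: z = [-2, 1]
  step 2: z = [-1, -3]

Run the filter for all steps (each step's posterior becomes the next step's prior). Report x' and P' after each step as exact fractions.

step 0: x' = [-586/737, 609/737], P' = [580/737 -150/737; -150/737 420/737]
step 1: x' = [-25439/16186, 89913/453208], P' = [6366/8093 -3309/16186; -3309/16186 257259/453208]
step 2: x' = [-217137/355355, 12735237/9949940], P' = [39932/50765 -72648/355355; -72648/355355 2823969/4974970]

step 0: x̄ = F·x = [-6, -9]
step 0: P̄ = F·P·Fᵀ + Q = [8 6; 6 12]
step 0: y = z − H·x̄ = [5, -36]
step 0: S = H·P̄·Hᵀ + R = [9 -26; -26 157]
step 0: K = P̄·Hᵀ·S⁻¹ = [580/737 -26/737; -150/737 -222/737]
step 0: x' = x̄ + K·y = [-586/737, 609/737]
step 0: P' = (I − K·H)·P̄ = [580/737 -150/737; -150/737 420/737]
step 1: x̄ = F·x = [1172/737, 1758/737]
step 1: P̄ = F·P·Fᵀ + Q = [5268/737 3480/737; 3480/737 7431/737]
step 1: y = z − H·x̄ = [-2646/737, 653/67]
step 1: S = H·P̄·Hᵀ + R = [6005/737 -1428/67; -1428/67 8792/67]
step 1: K = P̄·Hᵀ·S⁻¹ = [6366/8093 -561/16186; -3309/16186 -135825/453208]
step 1: x' = x̄ + K·y = [-25439/16186, 89913/453208]
step 1: P' = (I − K·H)·P̄ = [6366/8093 -3309/16186; -3309/16186 257259/453208]
step 2: x̄ = F·x = [25439/8093, 76317/16186]
step 2: P̄ = F·P·Fᵀ + Q = [57836/8093 38196/8093; 38196/8093 81573/8093]
step 2: y = z − H·x̄ = [-33532/8093, 231271/16186]
step 2: S = H·P̄·Hᵀ + R = [65929/8093 -172424/8093; -172424/8093 1061634/8093]
step 2: K = P̄·Hᵀ·S⁻¹ = [39932/50765 -12316/355355; -72648/355355 -1490967/4974970]
step 2: x' = x̄ + K·y = [-217137/355355, 12735237/9949940]
step 2: P' = (I − K·H)·P̄ = [39932/50765 -72648/355355; -72648/355355 2823969/4974970]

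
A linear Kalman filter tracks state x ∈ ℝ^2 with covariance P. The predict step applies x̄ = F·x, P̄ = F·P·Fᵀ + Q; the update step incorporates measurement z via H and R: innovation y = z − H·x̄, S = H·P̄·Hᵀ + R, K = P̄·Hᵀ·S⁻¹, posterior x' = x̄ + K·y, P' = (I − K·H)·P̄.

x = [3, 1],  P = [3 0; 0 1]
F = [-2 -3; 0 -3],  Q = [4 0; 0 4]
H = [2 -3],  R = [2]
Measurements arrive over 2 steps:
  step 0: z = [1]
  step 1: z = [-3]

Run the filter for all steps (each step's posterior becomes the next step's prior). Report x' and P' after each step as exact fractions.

step 0: x̄ = F·x = [-9, -3]
step 0: P̄ = F·P·Fᵀ + Q = [25 9; 9 13]
step 0: y = z − H·x̄ = [10]
step 0: S = H·P̄·Hᵀ + R = [111]
step 0: K = P̄·Hᵀ·S⁻¹ = [23/111; -7/37]
step 0: x' = x̄ + K·y = [-769/111, -181/37]
step 0: P' = (I − K·H)·P̄ = [2246/111 494/37; 494/37 334/37]
step 1: x̄ = F·x = [3167/111, 543/37]
step 1: P̄ = F·P·Fᵀ + Q = [36230/111 5970/37; 5970/37 3154/37]
step 1: y = z − H·x̄ = [-1780/111]
step 1: S = H·P̄·Hᵀ + R = [15380/111]
step 1: K = P̄·Hᵀ·S⁻¹ = [1873/1538; 3717/7690]
step 1: x' = x̄ + K·y = [6923/769, 5325/769]
step 1: P' = (I − K·H)·P̄ = [92975/769 61359/769; 61359/769 203291/3845]

step 0: x' = [-769/111, -181/37], P' = [2246/111 494/37; 494/37 334/37]
step 1: x' = [6923/769, 5325/769], P' = [92975/769 61359/769; 61359/769 203291/3845]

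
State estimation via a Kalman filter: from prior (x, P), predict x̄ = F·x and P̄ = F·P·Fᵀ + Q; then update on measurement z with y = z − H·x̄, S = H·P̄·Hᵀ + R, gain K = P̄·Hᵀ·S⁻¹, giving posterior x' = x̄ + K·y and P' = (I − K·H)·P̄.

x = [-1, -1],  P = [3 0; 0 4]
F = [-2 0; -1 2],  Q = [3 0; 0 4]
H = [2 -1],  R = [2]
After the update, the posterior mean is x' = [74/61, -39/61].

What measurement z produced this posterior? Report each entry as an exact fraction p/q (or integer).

z = [3]

x̄ = F·x = [2, -1]
P̄ = F·P·Fᵀ + Q = [15 6; 6 23]
S = H·P̄·Hᵀ + R = [61]
K = P̄·Hᵀ·S⁻¹ = [24/61; -11/61]
x' − x̄ = [-48/61, 22/61] = K·y
y = (KᵀK)⁻¹·Kᵀ·(x' − x̄) = [-2]
z = y + H·x̄ = [-2] + [5] = [3]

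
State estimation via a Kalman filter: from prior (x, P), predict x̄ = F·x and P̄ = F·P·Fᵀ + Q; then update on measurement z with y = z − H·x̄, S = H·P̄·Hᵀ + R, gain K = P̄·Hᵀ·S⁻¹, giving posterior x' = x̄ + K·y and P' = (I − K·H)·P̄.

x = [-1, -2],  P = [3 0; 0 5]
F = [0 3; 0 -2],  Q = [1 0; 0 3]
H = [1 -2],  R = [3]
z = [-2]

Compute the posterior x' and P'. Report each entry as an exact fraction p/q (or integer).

x' = [-98/87, 44/87]
P' = [770/261 226/261; 226/261 227/261]

x̄ = F·x = [-6, 4]
P̄ = F·P·Fᵀ + Q = [46 -30; -30 23]
y = z − H·x̄ = [12]
S = H·P̄·Hᵀ + R = [261]
K = P̄·Hᵀ·S⁻¹ = [106/261; -76/261]
x' = x̄ + K·y = [-98/87, 44/87]
P' = (I − K·H)·P̄ = [770/261 226/261; 226/261 227/261]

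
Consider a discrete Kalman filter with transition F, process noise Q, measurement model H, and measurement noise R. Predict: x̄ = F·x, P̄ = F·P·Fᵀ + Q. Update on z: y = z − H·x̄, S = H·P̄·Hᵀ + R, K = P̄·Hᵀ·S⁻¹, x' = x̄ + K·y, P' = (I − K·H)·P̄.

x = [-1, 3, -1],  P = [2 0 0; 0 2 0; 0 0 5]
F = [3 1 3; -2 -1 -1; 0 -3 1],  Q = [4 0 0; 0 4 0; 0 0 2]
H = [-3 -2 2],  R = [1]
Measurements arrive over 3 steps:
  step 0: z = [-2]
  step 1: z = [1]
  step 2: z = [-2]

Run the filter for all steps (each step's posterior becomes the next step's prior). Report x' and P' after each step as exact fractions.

step 0: x̄ = F·x = [-3, 0, -10]
step 0: P̄ = F·P·Fᵀ + Q = [69 -29 9; -29 19 1; 9 1 25]
step 0: y = z − H·x̄ = [9]
step 0: S = H·P̄·Hᵀ + R = [334]
step 0: K = P̄·Hᵀ·S⁻¹ = [-131/334; 51/334; 21/334]
step 0: x' = x̄ + K·y = [-2181/334, 459/334, -3151/334]
step 0: P' = (I − K·H)·P̄ = [5885/334 -3005/334 5757/334; -3005/334 3745/334 -737/334; 5757/334 -737/334 7909/334]
step 1: x̄ = F·x = [-15537/334, 3527/167, -2264/167]
step 1: P̄ = F·P·Fᵀ + Q = [210401/334 -48311/167 31352/167; -48311/167 23032/167 -13846/167; 31352/167 -13846/167 23352/167]
step 1: y = z − H·x̄ = [-23113/334]
step 1: S = H·P̄·Hᵀ + R = [574639/334]
step 1: K = P̄·Hᵀ·S⁻¹ = [-312551/574639; 142354/574639; -39320/574639]
step 1: x' = x̄ + K·y = [-5102320/574639, 2285256/574639, -5069348/574639]
step 1: P' = (I − K·H)·P̄ = [69510457/574639 -33023606/574639 71085804/574639; -33023606/574639 18579370/574639 -30884862/574639; 71085804/574639 -30884862/574639 75724184/574639]
step 2: x̄ = F·x = [-28229748/574639, 12988732/574639, -11925116/574639]
step 2: P̄ = F·P·Fᵀ + Q = [2224083359/574639 -1013929422/574639 928983204/574639; -1013929422/574639 465123006/574639 -422069042/574639; 928983204/574639 -422069042/574639 429396964/574639]
step 2: y = z − H·x̄ = [-36010826/574639]
step 2: S = H·P̄·Hᵀ + R = [3657005574/574639]
step 2: K = P̄·Hᵀ·S⁻¹ = [-928808275/1219001858; 633702085/1828502787; -180669600/609500929]
step 2: x' = x̄ + K·y = [-839624603/609500929, 1618054366/1828502787, -1326585476/609500929]
step 2: P' = (I − K·H)·P̄ = [214234174573/1219001858 -51168097217/609500929 109275331644/609500929; -51168097217/609500929 82350915448/1828502787 -49196223662/609500929; 109275331644/609500929 -49196223662/609500929 114626439004/609500929]

step 0: x' = [-2181/334, 459/334, -3151/334], P' = [5885/334 -3005/334 5757/334; -3005/334 3745/334 -737/334; 5757/334 -737/334 7909/334]
step 1: x' = [-5102320/574639, 2285256/574639, -5069348/574639], P' = [69510457/574639 -33023606/574639 71085804/574639; -33023606/574639 18579370/574639 -30884862/574639; 71085804/574639 -30884862/574639 75724184/574639]
step 2: x' = [-839624603/609500929, 1618054366/1828502787, -1326585476/609500929], P' = [214234174573/1219001858 -51168097217/609500929 109275331644/609500929; -51168097217/609500929 82350915448/1828502787 -49196223662/609500929; 109275331644/609500929 -49196223662/609500929 114626439004/609500929]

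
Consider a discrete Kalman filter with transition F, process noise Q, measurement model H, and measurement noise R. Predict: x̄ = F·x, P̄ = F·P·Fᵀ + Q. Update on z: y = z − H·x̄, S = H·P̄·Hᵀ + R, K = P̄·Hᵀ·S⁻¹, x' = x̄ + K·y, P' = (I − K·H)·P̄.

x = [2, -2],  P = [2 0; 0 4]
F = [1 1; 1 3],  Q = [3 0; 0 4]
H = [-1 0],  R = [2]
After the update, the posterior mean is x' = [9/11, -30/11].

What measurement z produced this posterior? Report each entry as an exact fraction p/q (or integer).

x̄ = F·x = [0, -4]
P̄ = F·P·Fᵀ + Q = [9 14; 14 42]
S = H·P̄·Hᵀ + R = [11]
K = P̄·Hᵀ·S⁻¹ = [-9/11; -14/11]
x' − x̄ = [9/11, 14/11] = K·y
y = (KᵀK)⁻¹·Kᵀ·(x' − x̄) = [-1]
z = y + H·x̄ = [-1] + [0] = [-1]

z = [-1]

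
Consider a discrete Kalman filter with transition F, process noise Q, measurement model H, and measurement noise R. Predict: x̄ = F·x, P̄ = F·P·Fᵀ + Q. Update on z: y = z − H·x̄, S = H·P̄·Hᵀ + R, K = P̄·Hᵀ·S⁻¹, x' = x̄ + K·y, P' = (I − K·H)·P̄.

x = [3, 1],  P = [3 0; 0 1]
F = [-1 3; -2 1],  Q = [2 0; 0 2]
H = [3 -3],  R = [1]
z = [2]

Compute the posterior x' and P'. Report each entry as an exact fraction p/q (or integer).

x' = [-39/20, -133/50]
P' = [47/4 117/10; 117/10 294/25]

x̄ = F·x = [0, -5]
P̄ = F·P·Fᵀ + Q = [14 9; 9 15]
y = z − H·x̄ = [-13]
S = H·P̄·Hᵀ + R = [100]
K = P̄·Hᵀ·S⁻¹ = [3/20; -9/50]
x' = x̄ + K·y = [-39/20, -133/50]
P' = (I − K·H)·P̄ = [47/4 117/10; 117/10 294/25]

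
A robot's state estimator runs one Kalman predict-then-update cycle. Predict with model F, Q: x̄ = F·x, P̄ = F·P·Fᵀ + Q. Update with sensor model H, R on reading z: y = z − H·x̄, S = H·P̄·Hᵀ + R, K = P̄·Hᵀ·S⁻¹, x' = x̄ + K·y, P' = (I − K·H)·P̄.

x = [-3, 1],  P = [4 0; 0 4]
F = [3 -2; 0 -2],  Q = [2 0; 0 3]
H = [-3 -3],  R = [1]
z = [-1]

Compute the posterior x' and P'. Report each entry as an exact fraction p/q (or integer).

x̄ = F·x = [-11, -2]
P̄ = F·P·Fᵀ + Q = [54 16; 16 19]
y = z − H·x̄ = [-40]
S = H·P̄·Hᵀ + R = [946]
K = P̄·Hᵀ·S⁻¹ = [-105/473; -105/946]
x' = x̄ + K·y = [-1003/473, 1154/473]
P' = (I − K·H)·P̄ = [3492/473 -3457/473; -3457/473 6949/946]

x' = [-1003/473, 1154/473]
P' = [3492/473 -3457/473; -3457/473 6949/946]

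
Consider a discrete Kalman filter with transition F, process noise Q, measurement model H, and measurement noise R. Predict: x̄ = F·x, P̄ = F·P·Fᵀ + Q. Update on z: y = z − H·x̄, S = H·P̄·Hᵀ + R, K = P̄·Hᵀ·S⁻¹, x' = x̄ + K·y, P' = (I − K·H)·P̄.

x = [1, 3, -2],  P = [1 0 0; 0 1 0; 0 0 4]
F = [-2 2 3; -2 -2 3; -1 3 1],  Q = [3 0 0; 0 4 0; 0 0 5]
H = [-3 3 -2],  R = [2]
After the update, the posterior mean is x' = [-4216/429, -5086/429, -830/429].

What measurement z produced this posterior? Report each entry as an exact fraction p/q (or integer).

z = [-2]

x̄ = F·x = [-2, -14, 6]
P̄ = F·P·Fᵀ + Q = [47 36 20; 36 48 8; 20 8 19]
S = H·P̄·Hᵀ + R = [429]
K = P̄·Hᵀ·S⁻¹ = [-73/429; 20/429; -74/429]
x' − x̄ = [-3358/429, 920/429, -3404/429] = K·y
y = (KᵀK)⁻¹·Kᵀ·(x' − x̄) = [46]
z = y + H·x̄ = [46] + [-48] = [-2]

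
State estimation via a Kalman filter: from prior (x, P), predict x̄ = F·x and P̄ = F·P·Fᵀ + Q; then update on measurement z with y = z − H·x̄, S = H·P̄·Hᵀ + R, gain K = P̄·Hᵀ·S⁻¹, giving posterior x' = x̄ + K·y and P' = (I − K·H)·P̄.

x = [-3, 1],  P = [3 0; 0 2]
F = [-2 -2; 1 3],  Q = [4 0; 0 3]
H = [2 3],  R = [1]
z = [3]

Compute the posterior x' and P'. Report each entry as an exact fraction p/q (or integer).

x' = [418/97, -180/97]
P' = [2292/97 -1530/97; -1530/97 1032/97]

x̄ = F·x = [4, 0]
P̄ = F·P·Fᵀ + Q = [24 -18; -18 24]
y = z − H·x̄ = [-5]
S = H·P̄·Hᵀ + R = [97]
K = P̄·Hᵀ·S⁻¹ = [-6/97; 36/97]
x' = x̄ + K·y = [418/97, -180/97]
P' = (I − K·H)·P̄ = [2292/97 -1530/97; -1530/97 1032/97]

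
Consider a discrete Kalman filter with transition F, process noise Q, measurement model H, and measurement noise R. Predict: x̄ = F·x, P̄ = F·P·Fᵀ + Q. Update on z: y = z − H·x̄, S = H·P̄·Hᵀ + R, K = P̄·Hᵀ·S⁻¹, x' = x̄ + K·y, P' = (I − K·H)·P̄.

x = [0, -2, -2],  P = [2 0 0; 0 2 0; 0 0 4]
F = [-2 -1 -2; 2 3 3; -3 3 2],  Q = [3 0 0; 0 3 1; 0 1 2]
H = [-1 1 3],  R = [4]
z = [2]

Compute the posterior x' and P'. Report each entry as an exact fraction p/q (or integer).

x̄ = F·x = [6, -12, -10]
P̄ = F·P·Fᵀ + Q = [29 -38 -10; -38 65 31; -10 31 54]
y = z − H·x̄ = [50]
S = H·P̄·Hᵀ + R = [906]
K = P̄·Hᵀ·S⁻¹ = [-97/906; 98/453; 203/906]
x' = x̄ + K·y = [293/453, -536/453, 545/453]
P' = (I − K·H)·P̄ = [16865/906 -7708/453 10631/906; -7708/453 10237/453 -5851/453; 10631/906 -5851/453 7715/906]

x' = [293/453, -536/453, 545/453]
P' = [16865/906 -7708/453 10631/906; -7708/453 10237/453 -5851/453; 10631/906 -5851/453 7715/906]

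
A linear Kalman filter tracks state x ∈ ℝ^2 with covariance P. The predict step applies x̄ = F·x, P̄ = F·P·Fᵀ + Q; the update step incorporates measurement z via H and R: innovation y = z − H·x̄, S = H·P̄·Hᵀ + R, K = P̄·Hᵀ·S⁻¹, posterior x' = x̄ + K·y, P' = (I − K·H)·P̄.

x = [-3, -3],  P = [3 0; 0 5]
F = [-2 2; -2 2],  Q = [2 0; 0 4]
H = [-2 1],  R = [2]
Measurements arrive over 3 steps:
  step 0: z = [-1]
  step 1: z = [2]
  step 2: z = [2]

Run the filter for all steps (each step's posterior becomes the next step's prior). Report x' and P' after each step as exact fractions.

step 0: x̄ = F·x = [0, 0]
step 0: P̄ = F·P·Fᵀ + Q = [34 32; 32 36]
step 0: y = z − H·x̄ = [-1]
step 0: S = H·P̄·Hᵀ + R = [46]
step 0: K = P̄·Hᵀ·S⁻¹ = [-18/23; -14/23]
step 0: x' = x̄ + K·y = [18/23, 14/23]
step 0: P' = (I − K·H)·P̄ = [134/23 232/23; 232/23 436/23]
step 1: x̄ = F·x = [-8/23, -8/23]
step 1: P̄ = F·P·Fᵀ + Q = [470/23 424/23; 424/23 516/23]
step 1: y = z − H·x̄ = [38/23]
step 1: S = H·P̄·Hᵀ + R = [746/23]
step 1: K = P̄·Hᵀ·S⁻¹ = [-258/373; -166/373]
step 1: x' = x̄ + K·y = [-556/373, -404/373]
step 1: P' = (I − K·H)·P̄ = [1834/373 3152/373; 3152/373 5972/373]
step 2: x̄ = F·x = [304/373, 304/373]
step 2: P̄ = F·P·Fᵀ + Q = [6754/373 6008/373; 6008/373 7500/373]
step 2: y = z − H·x̄ = [1050/373]
step 2: S = H·P̄·Hᵀ + R = [11230/373]
step 2: K = P̄·Hᵀ·S⁻¹ = [-750/1123; -2258/5615]
step 2: x' = x̄ + K·y = [-1196/1123, -356/1123]
step 2: P' = (I − K·H)·P̄ = [5254/1123 9008/1123; 9008/1123 85564/5615]

step 0: x' = [18/23, 14/23], P' = [134/23 232/23; 232/23 436/23]
step 1: x' = [-556/373, -404/373], P' = [1834/373 3152/373; 3152/373 5972/373]
step 2: x' = [-1196/1123, -356/1123], P' = [5254/1123 9008/1123; 9008/1123 85564/5615]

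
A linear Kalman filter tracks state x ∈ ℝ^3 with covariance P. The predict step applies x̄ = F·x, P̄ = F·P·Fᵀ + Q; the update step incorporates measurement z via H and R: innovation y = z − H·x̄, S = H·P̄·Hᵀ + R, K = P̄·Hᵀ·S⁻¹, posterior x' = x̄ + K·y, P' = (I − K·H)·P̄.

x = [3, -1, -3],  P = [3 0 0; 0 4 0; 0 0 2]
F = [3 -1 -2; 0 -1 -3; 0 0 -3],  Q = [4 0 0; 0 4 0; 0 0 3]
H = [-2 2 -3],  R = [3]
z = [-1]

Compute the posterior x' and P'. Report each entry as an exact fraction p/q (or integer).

x' = [217/67, 347/67, 237/134]
P' = [856/67 307/67 -687/134; 307/67 1453/67 1545/134; -687/134 1545/134 3027/268]

x̄ = F·x = [16, 10, 9]
P̄ = F·P·Fᵀ + Q = [43 16 12; 16 26 18; 12 18 21]
y = z − H·x̄ = [38]
S = H·P̄·Hᵀ + R = [268]
K = P̄·Hᵀ·S⁻¹ = [-45/134; -17/134; -51/268]
x' = x̄ + K·y = [217/67, 347/67, 237/134]
P' = (I − K·H)·P̄ = [856/67 307/67 -687/134; 307/67 1453/67 1545/134; -687/134 1545/134 3027/268]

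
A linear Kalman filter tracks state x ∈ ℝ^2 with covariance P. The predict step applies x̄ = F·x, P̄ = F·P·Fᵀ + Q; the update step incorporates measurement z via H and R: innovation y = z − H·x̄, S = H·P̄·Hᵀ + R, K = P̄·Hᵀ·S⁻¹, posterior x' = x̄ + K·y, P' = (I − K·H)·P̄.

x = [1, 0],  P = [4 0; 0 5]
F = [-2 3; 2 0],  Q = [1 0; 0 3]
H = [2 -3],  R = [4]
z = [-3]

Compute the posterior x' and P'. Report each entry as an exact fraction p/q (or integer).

x̄ = F·x = [-2, 2]
P̄ = F·P·Fᵀ + Q = [62 -16; -16 19]
y = z − H·x̄ = [7]
S = H·P̄·Hᵀ + R = [615]
K = P̄·Hᵀ·S⁻¹ = [172/615; -89/615]
x' = x̄ + K·y = [-26/615, 607/615]
P' = (I − K·H)·P̄ = [8546/615 5468/615; 5468/615 3764/615]

x' = [-26/615, 607/615]
P' = [8546/615 5468/615; 5468/615 3764/615]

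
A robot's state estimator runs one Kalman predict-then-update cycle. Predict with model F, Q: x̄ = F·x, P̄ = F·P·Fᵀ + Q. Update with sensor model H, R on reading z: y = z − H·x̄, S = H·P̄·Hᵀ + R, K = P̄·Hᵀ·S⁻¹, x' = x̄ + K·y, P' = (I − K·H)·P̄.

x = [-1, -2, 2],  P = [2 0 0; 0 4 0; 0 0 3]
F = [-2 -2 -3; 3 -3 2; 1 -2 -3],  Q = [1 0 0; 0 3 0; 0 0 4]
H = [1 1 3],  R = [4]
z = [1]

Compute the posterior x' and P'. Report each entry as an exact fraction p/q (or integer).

x̄ = F·x = [0, 7, -3]
P̄ = F·P·Fᵀ + Q = [52 -6 39; -6 69 12; 39 12 49]
y = z − H·x̄ = [3]
S = H·P̄·Hᵀ + R = [860]
K = P̄·Hᵀ·S⁻¹ = [163/860; 99/860; 99/430]
x' = x̄ + K·y = [489/860, 6317/860, -993/430]
P' = (I − K·H)·P̄ = [18151/860 -21297/860 633/430; -21297/860 49539/860 -4641/430; 633/430 -4641/430 734/215]

x' = [489/860, 6317/860, -993/430]
P' = [18151/860 -21297/860 633/430; -21297/860 49539/860 -4641/430; 633/430 -4641/430 734/215]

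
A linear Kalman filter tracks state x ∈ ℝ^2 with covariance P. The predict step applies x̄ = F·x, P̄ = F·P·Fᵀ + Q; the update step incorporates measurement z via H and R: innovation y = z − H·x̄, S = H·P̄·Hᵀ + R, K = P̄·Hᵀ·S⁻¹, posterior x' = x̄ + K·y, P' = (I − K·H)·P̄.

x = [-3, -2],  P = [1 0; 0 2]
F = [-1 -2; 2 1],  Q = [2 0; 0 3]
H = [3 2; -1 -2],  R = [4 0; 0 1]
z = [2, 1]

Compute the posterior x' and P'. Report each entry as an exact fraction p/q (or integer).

x' = [2530/1167, -716/389]
P' = [1304/1167 -302/389; -302/389 285/389]

x̄ = F·x = [7, -8]
P̄ = F·P·Fᵀ + Q = [11 -6; -6 9]
y = z − H·x̄ = [-3, -8]
S = H·P̄·Hᵀ + R = [67 -21; -21 24]
K = P̄·Hᵀ·S⁻¹ = [175/389 508/1167; -84/389 -268/389]
x' = x̄ + K·y = [2530/1167, -716/389]
P' = (I − K·H)·P̄ = [1304/1167 -302/389; -302/389 285/389]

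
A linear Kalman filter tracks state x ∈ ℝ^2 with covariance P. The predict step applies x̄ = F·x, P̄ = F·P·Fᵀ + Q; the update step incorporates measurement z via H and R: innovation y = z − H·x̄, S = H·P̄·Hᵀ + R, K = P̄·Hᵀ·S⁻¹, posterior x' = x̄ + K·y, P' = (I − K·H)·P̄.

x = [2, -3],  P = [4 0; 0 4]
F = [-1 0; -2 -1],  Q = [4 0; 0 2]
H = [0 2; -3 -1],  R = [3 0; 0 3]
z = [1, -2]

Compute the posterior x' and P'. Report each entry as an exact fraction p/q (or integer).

x̄ = F·x = [-2, -1]
P̄ = F·P·Fᵀ + Q = [8 8; 8 22]
y = z − H·x̄ = [3, -9]
S = H·P̄·Hᵀ + R = [91 -92; -92 145]
K = P̄·Hᵀ·S⁻¹ = [-208/1577 -480/1577; 716/1577 -46/1577]
x' = x̄ + K·y = [542/1577, 985/1577]
P' = (I − K·H)·P̄ = [584/1577 -312/1577; -312/1577 1074/1577]

x' = [542/1577, 985/1577]
P' = [584/1577 -312/1577; -312/1577 1074/1577]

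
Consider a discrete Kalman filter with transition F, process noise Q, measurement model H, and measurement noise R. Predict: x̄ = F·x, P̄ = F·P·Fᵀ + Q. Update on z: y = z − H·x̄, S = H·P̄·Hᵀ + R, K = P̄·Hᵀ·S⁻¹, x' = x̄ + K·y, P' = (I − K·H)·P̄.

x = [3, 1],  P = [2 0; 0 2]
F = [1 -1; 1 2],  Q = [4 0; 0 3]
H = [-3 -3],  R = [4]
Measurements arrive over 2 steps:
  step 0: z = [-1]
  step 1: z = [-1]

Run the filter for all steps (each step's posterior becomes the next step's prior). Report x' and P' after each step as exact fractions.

step 0: x̄ = F·x = [2, 5]
step 0: P̄ = F·P·Fᵀ + Q = [8 -2; -2 13]
step 0: y = z − H·x̄ = [20]
step 0: S = H·P̄·Hᵀ + R = [157]
step 0: K = P̄·Hᵀ·S⁻¹ = [-18/157; -33/157]
step 0: x' = x̄ + K·y = [-46/157, 125/157]
step 0: P' = (I − K·H)·P̄ = [932/157 -908/157; -908/157 952/157]
step 1: x̄ = F·x = [-171/157, 204/157]
step 1: P̄ = F·P·Fᵀ + Q = [4328/157 -1880/157; -1880/157 1579/157]
step 1: y = z − H·x̄ = [-58/157]
step 1: S = H·P̄·Hᵀ + R = [19951/157]
step 1: K = P̄·Hᵀ·S⁻¹ = [-7344/19951; 903/19951]
step 1: x' = x̄ + K·y = [-19017/19951, 25590/19951]
step 1: P' = (I − K·H)·P̄ = [206456/19951 -196664/19951; -196664/19951 195460/19951]

step 0: x' = [-46/157, 125/157], P' = [932/157 -908/157; -908/157 952/157]
step 1: x' = [-19017/19951, 25590/19951], P' = [206456/19951 -196664/19951; -196664/19951 195460/19951]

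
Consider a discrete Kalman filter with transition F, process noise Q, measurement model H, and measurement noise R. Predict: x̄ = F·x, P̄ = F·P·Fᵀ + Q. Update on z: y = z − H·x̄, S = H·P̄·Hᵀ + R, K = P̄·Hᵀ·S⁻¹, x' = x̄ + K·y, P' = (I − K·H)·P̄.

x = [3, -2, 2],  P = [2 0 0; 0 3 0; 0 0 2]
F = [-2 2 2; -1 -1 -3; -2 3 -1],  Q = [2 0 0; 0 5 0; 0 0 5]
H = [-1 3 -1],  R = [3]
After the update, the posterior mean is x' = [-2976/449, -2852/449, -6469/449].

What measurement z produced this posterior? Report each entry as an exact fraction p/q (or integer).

z = [2]

x̄ = F·x = [-6, -7, -14]
P̄ = F·P·Fᵀ + Q = [30 -14 22; -14 28 1; 22 1 42]
S = H·P̄·Hᵀ + R = [449]
K = P̄·Hᵀ·S⁻¹ = [-94/449; 97/449; -61/449]
x' − x̄ = [-282/449, 291/449, -183/449] = K·y
y = (KᵀK)⁻¹·Kᵀ·(x' − x̄) = [3]
z = y + H·x̄ = [3] + [-1] = [2]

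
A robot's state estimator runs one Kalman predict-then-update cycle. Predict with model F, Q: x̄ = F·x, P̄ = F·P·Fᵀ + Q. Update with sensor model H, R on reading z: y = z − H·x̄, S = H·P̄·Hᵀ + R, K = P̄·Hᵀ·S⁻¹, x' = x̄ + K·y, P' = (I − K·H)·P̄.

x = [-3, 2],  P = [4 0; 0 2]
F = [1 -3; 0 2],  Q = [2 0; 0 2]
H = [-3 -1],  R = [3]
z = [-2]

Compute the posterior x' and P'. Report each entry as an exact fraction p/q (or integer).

x̄ = F·x = [-9, 4]
P̄ = F·P·Fᵀ + Q = [24 -12; -12 10]
y = z − H·x̄ = [-25]
S = H·P̄·Hᵀ + R = [157]
K = P̄·Hᵀ·S⁻¹ = [-60/157; 26/157]
x' = x̄ + K·y = [87/157, -22/157]
P' = (I − K·H)·P̄ = [168/157 -324/157; -324/157 894/157]

x' = [87/157, -22/157]
P' = [168/157 -324/157; -324/157 894/157]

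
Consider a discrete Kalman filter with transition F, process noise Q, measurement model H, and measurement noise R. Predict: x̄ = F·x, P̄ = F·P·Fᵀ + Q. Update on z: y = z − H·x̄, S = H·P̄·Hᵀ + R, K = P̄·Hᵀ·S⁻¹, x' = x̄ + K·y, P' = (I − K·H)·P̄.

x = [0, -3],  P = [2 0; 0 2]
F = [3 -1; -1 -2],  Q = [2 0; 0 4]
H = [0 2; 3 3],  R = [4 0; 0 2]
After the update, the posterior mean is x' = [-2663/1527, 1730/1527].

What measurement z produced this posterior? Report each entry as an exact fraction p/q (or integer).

z = [2, -2]

x̄ = F·x = [3, 6]
P̄ = F·P·Fᵀ + Q = [22 -2; -2 14]
S = H·P̄·Hᵀ + R = [60 72; 72 290]
K = P̄·Hᵀ·S⁻¹ = [-685/1527 162/509; 691/1527 6/509]
x' − x̄ = [-7244/1527, -7432/1527] = K·y
y = (KᵀK)⁻¹·Kᵀ·(x' − x̄) = [-10, -29]
z = y + H·x̄ = [-10, -29] + [12, 27] = [2, -2]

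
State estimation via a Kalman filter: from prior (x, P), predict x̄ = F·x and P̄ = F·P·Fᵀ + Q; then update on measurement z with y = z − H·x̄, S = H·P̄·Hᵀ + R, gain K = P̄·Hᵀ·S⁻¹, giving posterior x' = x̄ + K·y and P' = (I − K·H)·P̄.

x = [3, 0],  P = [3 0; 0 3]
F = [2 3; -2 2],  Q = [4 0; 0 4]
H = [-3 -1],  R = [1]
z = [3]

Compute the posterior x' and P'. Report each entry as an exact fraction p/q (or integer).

x̄ = F·x = [6, -6]
P̄ = F·P·Fᵀ + Q = [43 6; 6 28]
y = z − H·x̄ = [15]
S = H·P̄·Hᵀ + R = [452]
K = P̄·Hᵀ·S⁻¹ = [-135/452; -23/226]
x' = x̄ + K·y = [687/452, -1701/226]
P' = (I − K·H)·P̄ = [1211/452 -1749/226; -1749/226 2635/113]

x' = [687/452, -1701/226]
P' = [1211/452 -1749/226; -1749/226 2635/113]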